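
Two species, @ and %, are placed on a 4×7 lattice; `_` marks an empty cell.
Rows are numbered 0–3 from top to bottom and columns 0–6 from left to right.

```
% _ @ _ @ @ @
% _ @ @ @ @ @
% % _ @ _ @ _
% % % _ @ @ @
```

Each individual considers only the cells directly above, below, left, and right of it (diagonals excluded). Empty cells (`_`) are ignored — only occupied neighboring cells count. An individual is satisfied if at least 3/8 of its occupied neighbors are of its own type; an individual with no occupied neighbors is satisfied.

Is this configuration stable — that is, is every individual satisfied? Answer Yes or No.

Row 0: (0,0)% 1/1 ✓ · (0,2)@ 1/1 ✓ · (0,4)@ 2/2 ✓ · (0,5)@ 3/3 ✓ · (0,6)@ 2/2 ✓
Row 1: (1,0)% 2/2 ✓ · (1,2)@ 2/2 ✓ · (1,3)@ 3/3 ✓ · (1,4)@ 3/3 ✓ · (1,5)@ 4/4 ✓ · (1,6)@ 2/2 ✓
Row 2: (2,0)% 3/3 ✓ · (2,1)% 2/2 ✓ · (2,3)@ 1/1 ✓ · (2,5)@ 2/2 ✓
Row 3: (3,0)% 2/2 ✓ · (3,1)% 3/3 ✓ · (3,2)% 1/1 ✓ · (3,4)@ 1/1 ✓ · (3,5)@ 3/3 ✓ · (3,6)@ 1/1 ✓
All meet the threshold, so the configuration is stable.

Yes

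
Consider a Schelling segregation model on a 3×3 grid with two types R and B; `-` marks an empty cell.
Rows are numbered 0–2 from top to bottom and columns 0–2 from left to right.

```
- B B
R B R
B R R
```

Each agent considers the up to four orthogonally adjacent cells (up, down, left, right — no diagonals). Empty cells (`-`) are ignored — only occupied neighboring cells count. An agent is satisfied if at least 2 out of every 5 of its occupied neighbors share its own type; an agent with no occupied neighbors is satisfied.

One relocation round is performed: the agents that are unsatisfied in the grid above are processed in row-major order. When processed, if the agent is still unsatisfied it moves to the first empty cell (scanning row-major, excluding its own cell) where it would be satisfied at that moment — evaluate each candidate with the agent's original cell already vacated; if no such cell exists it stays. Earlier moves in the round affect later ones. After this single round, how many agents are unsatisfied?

Initially unsatisfied (in order): (1,0), (1,1), (1,2), (2,0), (2,1).
  (1,0): no empty cell satisfies it; stays.
  (1,1) → (0,0).
  (1,2): now satisfied by earlier moves; stays.
  (2,0): no empty cell satisfies it; stays.
  (2,1): now satisfied by earlier moves; stays.
Resulting grid:
B B B
R - R
B R R
Unsatisfied now: (1,0), (2,0).

2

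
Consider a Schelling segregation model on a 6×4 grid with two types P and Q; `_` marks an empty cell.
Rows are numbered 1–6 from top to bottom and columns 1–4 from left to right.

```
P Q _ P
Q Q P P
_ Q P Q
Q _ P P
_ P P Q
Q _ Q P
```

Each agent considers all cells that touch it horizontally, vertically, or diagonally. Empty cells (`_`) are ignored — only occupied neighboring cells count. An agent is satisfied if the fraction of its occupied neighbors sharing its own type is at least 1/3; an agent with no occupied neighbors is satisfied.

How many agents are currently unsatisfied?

5

Row 1: (1,1)P 0/3 ✗ · (1,2)Q 2/4 ✓ · (1,4)P 2/2 ✓
Row 2: (2,1)Q 3/4 ✓ · (2,2)Q 3/6 ✓ · (2,3)P 3/7 ✓ · (2,4)P 3/4 ✓
Row 3: (3,2)Q 3/6 ✓ · (3,3)P 4/7 ✓ · (3,4)Q 0/5 ✗
Row 4: (4,1)Q 1/2 ✓ · (4,3)P 4/7 ✓ · (4,4)P 3/5 ✓
Row 5: (5,2)P 2/5 ✓ · (5,3)P 4/6 ✓ · (5,4)Q 1/5 ✗
Row 6: (6,1)Q 0/1 ✗ · (6,3)Q 1/4 ✗ · (6,4)P 1/3 ✓
Unsatisfied: (1,1), (3,4), (5,4), (6,1), (6,3) — 5 in total.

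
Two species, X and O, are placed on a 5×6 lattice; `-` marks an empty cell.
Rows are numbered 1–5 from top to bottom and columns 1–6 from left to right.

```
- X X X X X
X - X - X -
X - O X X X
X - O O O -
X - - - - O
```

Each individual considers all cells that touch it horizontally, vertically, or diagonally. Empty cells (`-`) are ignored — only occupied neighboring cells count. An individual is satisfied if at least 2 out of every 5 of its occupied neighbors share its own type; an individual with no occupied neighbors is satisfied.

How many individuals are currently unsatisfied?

0

(1,2)X 3/3 satisfied
(1,3)X 3/3 satisfied
(1,4)X 4/4 satisfied
(1,5)X 3/3 satisfied
(1,6)X 2/2 satisfied
(2,1)X 2/2 satisfied
(2,3)X 4/5 satisfied
(2,5)X 6/6 satisfied
(3,1)X 2/2 satisfied
(3,3)O 2/4 satisfied
(3,4)X 3/7 satisfied
(3,5)X 3/5 satisfied
(3,6)X 2/3 satisfied
(4,1)X 2/2 satisfied
(4,3)O 2/3 satisfied
(4,4)O 3/5 satisfied
(4,5)O 2/5 satisfied
(5,1)X 1/1 satisfied
(5,6)O 1/1 satisfied
Every one meets the threshold.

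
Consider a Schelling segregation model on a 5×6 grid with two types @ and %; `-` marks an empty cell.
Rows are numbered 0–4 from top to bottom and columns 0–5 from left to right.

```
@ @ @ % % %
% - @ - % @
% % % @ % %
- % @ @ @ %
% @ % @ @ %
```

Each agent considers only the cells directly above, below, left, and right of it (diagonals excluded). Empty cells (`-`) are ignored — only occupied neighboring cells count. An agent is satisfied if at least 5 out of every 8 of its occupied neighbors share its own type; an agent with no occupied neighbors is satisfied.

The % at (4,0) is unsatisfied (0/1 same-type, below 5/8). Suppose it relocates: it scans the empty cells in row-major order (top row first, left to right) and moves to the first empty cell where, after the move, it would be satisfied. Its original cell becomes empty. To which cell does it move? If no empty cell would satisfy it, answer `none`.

Vacating (4,0). Empty cells in order:
  (1,1): 2/4 same-type → still unsatisfied.
  (1,3): 2/4 same-type → still unsatisfied.
  (3,0): 2/2 same-type → satisfied — stop here.

(3,0)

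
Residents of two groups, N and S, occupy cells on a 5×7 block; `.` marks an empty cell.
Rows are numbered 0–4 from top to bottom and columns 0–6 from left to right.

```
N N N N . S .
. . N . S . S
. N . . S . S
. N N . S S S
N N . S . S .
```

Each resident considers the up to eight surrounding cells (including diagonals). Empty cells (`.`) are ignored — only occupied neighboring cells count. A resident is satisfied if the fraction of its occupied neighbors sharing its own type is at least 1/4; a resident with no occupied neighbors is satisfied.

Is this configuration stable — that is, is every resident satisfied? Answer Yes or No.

Yes

(0,0)N 1/1 ✓
(0,1)N 3/3 ✓
(0,2)N 3/3 ✓
(0,3)N 2/3 ✓
(0,5)S 2/2 ✓
(1,2)N 4/4 ✓
(1,4)S 2/3 ✓
(1,6)S 2/2 ✓
(2,1)N 3/3 ✓
(2,4)S 3/3 ✓
(2,6)S 3/3 ✓
(3,1)N 4/4 ✓
(3,2)N 3/4 ✓
(3,4)S 4/4 ✓
(3,5)S 5/5 ✓
(3,6)S 3/3 ✓
(4,0)N 2/2 ✓
(4,1)N 3/3 ✓
(4,3)S 1/2 ✓
(4,5)S 3/3 ✓
All meet the threshold, so the configuration is stable.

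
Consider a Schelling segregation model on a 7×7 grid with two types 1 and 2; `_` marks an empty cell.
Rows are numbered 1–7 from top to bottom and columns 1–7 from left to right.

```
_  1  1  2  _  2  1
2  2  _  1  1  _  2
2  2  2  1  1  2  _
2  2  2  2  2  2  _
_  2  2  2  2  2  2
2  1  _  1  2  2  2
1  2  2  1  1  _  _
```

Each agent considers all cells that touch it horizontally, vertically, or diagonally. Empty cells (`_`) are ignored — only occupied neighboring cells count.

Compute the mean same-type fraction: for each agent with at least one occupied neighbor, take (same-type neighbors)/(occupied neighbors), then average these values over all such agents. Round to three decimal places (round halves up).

0.629

(1,2)1 1/3
(1,3)1 2/4
(1,4)2 0/3
(1,6)2 1/3
(1,7)1 0/2
(2,1)2 3/4
(2,2)2 4/6
(2,4)1 4/6
(2,5)1 3/6
(2,7)2 2/3
(3,1)2 5/5
(3,2)2 7/7
(3,3)2 5/7
(3,4)1 3/7
(3,5)1 3/7
(3,6)2 3/5
(4,1)2 4/4
(4,2)2 7/7
(4,3)2 7/8
(4,4)2 6/8
(4,5)2 6/8
(4,6)2 5/6
(5,2)2 5/6
(5,3)2 5/7
(5,4)2 6/7
(5,5)2 7/8
(5,6)2 7/7
(5,7)2 4/4
(6,1)2 2/4
(6,2)1 1/6
(6,4)1 2/7
(6,5)2 4/7
(6,6)2 5/6
(6,7)2 3/3
(7,1)1 1/3
(7,2)2 2/4
(7,3)2 1/4
(7,4)1 2/4
(7,5)1 2/4
Sum over 39 agents: 1/3 + 2/4 + 0/3 + 1/3 + 0/2 + 3/4 + 4/6 + 4/6 + 3/6 + 2/3 + 5/5 + 7/7 + 5/7 + 3/7 + 3/7 + 3/5 + 4/4 + 7/7 + 7/8 + 6/8 + 6/8 + 5/6 + 5/6 + 5/7 + 6/7 + 7/8 + 7/7 + 4/4 + 2/4 + 1/6 + 2/7 + 4/7 + 5/6 + 3/3 + 1/3 + 2/4 + 1/4 + 2/4 + 2/4 = 1471/60; mean = 1471/60 ÷ 39 = 1471/2340 = 0.628632… → 0.629.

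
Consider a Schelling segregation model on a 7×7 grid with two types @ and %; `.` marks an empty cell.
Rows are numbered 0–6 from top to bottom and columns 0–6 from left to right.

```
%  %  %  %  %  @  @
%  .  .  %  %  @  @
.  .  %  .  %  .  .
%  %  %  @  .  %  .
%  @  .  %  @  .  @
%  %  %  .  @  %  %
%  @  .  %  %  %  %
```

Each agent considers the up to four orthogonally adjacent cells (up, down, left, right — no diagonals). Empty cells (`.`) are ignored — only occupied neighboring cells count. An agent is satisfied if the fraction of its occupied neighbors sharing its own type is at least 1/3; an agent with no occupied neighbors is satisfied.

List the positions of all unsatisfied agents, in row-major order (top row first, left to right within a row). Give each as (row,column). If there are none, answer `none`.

(0,0)% 2/2 satisfied
(0,1)% 2/2 satisfied
(0,2)% 2/2 satisfied
(0,3)% 3/3 satisfied
(0,4)% 2/3 satisfied
(0,5)@ 2/3 satisfied
(0,6)@ 2/2 satisfied
(1,0)% 1/1 satisfied
(1,3)% 2/2 satisfied
(1,4)% 3/4 satisfied
(1,5)@ 2/3 satisfied
(1,6)@ 2/2 satisfied
(2,2)% 1/1 satisfied
(2,4)% 1/1 satisfied
(3,0)% 2/2 satisfied
(3,1)% 2/3 satisfied
(3,2)% 2/3 satisfied
(3,3)@ 0/2 not
(3,5)% 0/0 satisfied
(4,0)% 2/3 satisfied
(4,1)@ 0/3 not
(4,3)% 0/2 not
(4,4)@ 1/2 satisfied
(4,6)@ 0/1 not
(5,0)% 3/3 satisfied
(5,1)% 2/4 satisfied
(5,2)% 1/1 satisfied
(5,4)@ 1/3 satisfied
(5,5)% 2/3 satisfied
(5,6)% 2/3 satisfied
(6,0)% 1/2 satisfied
(6,1)@ 0/2 not
(6,3)% 1/1 satisfied
(6,4)% 2/3 satisfied
(6,5)% 3/3 satisfied
(6,6)% 2/2 satisfied

(3,3), (4,1), (4,3), (4,6), (6,1)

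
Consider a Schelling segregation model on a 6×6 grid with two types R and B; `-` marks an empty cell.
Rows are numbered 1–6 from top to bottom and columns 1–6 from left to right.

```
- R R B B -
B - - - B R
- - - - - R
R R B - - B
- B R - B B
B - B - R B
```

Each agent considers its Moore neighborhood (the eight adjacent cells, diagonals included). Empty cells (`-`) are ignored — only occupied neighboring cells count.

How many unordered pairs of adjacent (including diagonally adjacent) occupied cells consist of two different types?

Scan each occupied cell's neighbors to the right and below (and the two forward diagonals) so each pair is counted once.
Row 1: R(1,2)–R(1,3)= R(1,2)–B(2,1)≠ R(1,3)–B(1,4)≠ B(1,4)–B(1,5)= B(1,4)–B(2,5)= B(1,5)–B(2,5)= B(1,5)–R(2,6)≠  → 3/7 unlike.
Row 2: B(2,5)–R(2,6)≠ B(2,5)–R(3,6)≠ R(2,6)–R(3,6)=  → 2/3 unlike.
Row 3: R(3,6)–B(4,6)≠  → 1/1 unlike.
Row 4: R(4,1)–R(4,2)= R(4,1)–B(5,2)≠ R(4,2)–B(4,3)≠ R(4,2)–B(5,2)≠ R(4,2)–R(5,3)= B(4,3)–R(5,3)≠ B(4,3)–B(5,2)= B(4,6)–B(5,6)= B(4,6)–B(5,5)=  → 4/9 unlike.
Row 5: B(5,2)–R(5,3)≠ B(5,2)–B(6,3)= B(5,2)–B(6,1)= R(5,3)–B(6,3)≠ B(5,5)–B(5,6)= B(5,5)–R(6,5)≠ B(5,5)–B(6,6)= B(5,6)–B(6,6)= B(5,6)–R(6,5)≠  → 4/9 unlike.
Row 6: R(6,5)–B(6,6)≠  → 1/1 unlike.
Total adjacent occupied pairs: 30; unlike-type pairs: 15.

15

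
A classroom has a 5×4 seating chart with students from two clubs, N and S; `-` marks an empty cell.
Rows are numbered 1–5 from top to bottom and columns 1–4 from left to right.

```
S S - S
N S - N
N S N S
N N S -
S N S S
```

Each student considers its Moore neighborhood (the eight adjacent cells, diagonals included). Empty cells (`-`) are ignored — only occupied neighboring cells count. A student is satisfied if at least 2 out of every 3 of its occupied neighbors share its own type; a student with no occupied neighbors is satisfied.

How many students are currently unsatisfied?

(1,1)S 2/3 ✓
(1,2)S 2/3 ✓
(1,4)S 0/1 ✗
(2,1)N 1/5 ✗
(2,2)S 3/6 ✗
(2,4)N 1/3 ✗
(3,1)N 3/5 ✗
(3,2)S 2/7 ✗
(3,3)N 2/6 ✗
(3,4)S 1/3 ✗
(4,1)N 3/5 ✗
(4,2)N 4/8 ✗
(4,3)S 4/7 ✗
(5,1)S 0/3 ✗
(5,2)N 2/5 ✗
(5,3)S 2/4 ✗
(5,4)S 2/2 ✓
Unsatisfied: (1,4), (2,1), (2,2), (2,4), (3,1), (3,2), (3,3), (3,4), (4,1), (4,2), (4,3), (5,1), (5,2), (5,3) — 14 in total.

14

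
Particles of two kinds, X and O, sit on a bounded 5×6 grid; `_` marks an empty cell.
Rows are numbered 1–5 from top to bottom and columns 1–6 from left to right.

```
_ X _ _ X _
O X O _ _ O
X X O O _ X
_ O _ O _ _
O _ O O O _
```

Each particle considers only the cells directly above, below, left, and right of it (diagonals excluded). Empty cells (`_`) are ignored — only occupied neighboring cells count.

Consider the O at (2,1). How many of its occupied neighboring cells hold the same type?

0

Occupied neighbors of (2,1): (3,1)=X, (2,2)=X.
Same type (O): 0 of 2.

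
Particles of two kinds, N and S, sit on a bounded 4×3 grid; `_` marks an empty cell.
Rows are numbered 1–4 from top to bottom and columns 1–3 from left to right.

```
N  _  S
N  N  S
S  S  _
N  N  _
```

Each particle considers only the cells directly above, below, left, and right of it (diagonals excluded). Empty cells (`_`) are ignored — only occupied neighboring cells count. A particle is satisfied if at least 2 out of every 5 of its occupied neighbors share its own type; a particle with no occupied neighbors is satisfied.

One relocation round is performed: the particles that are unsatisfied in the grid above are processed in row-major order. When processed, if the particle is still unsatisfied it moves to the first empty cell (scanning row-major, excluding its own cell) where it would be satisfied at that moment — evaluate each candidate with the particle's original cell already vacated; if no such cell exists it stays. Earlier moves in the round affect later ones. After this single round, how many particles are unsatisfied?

Initially unsatisfied (in order): (2,2), (3,1), (3,2).
  (2,2) → (1,2).
  (3,1) → (2,2).
  (3,2): now satisfied by earlier moves; stays.
Resulting grid:
N N S
N S S
_ S _
N N _
Unsatisfied now: (1,2).

1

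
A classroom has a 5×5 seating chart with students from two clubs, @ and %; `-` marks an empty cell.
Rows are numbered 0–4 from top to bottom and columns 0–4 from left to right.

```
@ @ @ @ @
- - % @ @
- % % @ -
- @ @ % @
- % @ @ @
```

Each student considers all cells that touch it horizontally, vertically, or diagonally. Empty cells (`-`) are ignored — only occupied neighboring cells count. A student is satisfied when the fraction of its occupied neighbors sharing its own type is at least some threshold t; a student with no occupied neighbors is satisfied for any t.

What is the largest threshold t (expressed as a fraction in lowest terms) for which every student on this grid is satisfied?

(0,0)@ 1/1
(0,1)@ 2/3
(0,2)@ 3/4
(0,3)@ 4/5
(0,4)@ 3/3
(1,2)% 2/7
(1,3)@ 5/7
(1,4)@ 4/4
(2,1)% 2/4
(2,2)% 3/7
(2,3)@ 4/7
(3,1)@ 2/5
(3,2)@ 4/8
(3,3)% 1/7
(3,4)@ 3/4
(4,1)% 0/3
(4,2)@ 3/5
(4,3)@ 4/5
(4,4)@ 2/3
The smallest same-type fraction is 0/3 at (4,1), which reduces to 0/1. Any threshold above that leaves this student unsatisfied.

0/1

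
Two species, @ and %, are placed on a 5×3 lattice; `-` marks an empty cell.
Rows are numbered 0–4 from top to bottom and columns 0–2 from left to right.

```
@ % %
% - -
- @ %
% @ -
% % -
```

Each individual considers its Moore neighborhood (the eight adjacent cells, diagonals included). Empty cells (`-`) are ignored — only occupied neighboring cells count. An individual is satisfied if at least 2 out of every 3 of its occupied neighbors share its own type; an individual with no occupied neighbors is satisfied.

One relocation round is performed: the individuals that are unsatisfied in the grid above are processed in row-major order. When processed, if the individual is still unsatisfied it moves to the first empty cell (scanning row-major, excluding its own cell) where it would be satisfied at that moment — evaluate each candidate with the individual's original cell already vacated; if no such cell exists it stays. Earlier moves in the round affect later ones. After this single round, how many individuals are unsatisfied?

6

Initially unsatisfied (in order): (0,0), (1,0), (2,1), (2,2), (3,0), (3,1).
  (0,0): no empty cell satisfies it; stays.
  (1,0) → (1,2).
  (2,1): no empty cell satisfies it; stays.
  (2,2): no empty cell satisfies it; stays.
  (3,0) → (1,1).
  (3,1): no empty cell satisfies it; stays.
Resulting grid:
@ % %
- % %
- @ %
- @ -
% % -
Unsatisfied now: (0,0), (2,1), (2,2), (3,1), (4,0), (4,1).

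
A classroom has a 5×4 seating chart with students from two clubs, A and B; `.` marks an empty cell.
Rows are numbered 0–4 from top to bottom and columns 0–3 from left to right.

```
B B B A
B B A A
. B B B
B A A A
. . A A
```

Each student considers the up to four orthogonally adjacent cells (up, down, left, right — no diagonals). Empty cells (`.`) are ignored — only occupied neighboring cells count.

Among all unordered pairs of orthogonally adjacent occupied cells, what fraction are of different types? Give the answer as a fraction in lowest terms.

Scan each occupied cell's neighbors to the right and below so each pair is counted once.
From row 0: 2 unlike of 7 pairs (running 2/7).
From row 1: 3 unlike of 6 pairs (running 5/13).
From row 2: 3 unlike of 5 pairs (running 8/18).
From row 3: 1 unlike of 5 pairs (running 9/23).
From row 4: 0 unlike of 1 pairs (running 9/24).
Total adjacent occupied pairs: 24; unlike-type pairs: 9.
9/24 reduces to 3/8.

3/8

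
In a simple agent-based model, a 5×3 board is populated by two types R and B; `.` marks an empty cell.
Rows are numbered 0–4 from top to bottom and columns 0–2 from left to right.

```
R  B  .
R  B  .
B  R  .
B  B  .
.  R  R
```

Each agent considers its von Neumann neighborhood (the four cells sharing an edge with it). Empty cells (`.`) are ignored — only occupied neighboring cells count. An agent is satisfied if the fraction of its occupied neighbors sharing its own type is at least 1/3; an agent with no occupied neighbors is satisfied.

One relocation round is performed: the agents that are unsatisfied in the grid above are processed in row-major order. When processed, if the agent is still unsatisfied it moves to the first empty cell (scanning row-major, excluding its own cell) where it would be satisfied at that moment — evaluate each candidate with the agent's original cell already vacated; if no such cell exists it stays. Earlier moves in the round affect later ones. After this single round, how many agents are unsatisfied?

Initially unsatisfied (in order): (2,1).
  (2,1) → (2,2).
Resulting grid:
R B .
R B .
B . R
B B .
. R R
All satisfied now.

0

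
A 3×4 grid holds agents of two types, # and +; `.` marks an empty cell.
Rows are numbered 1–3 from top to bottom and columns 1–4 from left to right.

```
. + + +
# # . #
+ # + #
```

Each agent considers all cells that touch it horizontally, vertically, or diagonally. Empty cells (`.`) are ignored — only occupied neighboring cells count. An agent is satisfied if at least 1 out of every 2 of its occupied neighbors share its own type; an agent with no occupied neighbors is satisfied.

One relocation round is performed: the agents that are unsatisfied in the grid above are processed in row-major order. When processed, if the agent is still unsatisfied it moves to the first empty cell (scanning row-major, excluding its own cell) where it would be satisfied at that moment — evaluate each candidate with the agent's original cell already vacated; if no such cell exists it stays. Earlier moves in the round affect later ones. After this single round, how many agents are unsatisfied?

Initially unsatisfied (in order): (1,2), (2,2), (2,4), (3,1), (3,3).
  (1,2): no empty cell satisfies it; stays.
  (2,2) → (1,1).
  (2,4): no empty cell satisfies it; stays.
  (3,1) → (2,2).
  (3,3) → (2,3).
Resulting grid:
# + + +
# + + #
. # . #
Unsatisfied now: (1,1), (2,4), (3,2).

3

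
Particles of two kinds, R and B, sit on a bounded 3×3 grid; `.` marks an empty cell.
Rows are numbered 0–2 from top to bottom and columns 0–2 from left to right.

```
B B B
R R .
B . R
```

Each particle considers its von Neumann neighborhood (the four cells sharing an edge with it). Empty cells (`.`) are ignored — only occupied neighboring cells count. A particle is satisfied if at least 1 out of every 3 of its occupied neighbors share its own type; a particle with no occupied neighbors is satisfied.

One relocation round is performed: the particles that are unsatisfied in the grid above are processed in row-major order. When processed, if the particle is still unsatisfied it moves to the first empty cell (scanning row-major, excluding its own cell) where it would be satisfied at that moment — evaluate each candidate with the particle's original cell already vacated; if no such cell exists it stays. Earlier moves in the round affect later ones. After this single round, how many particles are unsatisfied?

1

Initially unsatisfied (in order): (2,0).
  (2,0) → (1,2).
Resulting grid:
B B B
R R B
. . R
Unsatisfied now: (2,2).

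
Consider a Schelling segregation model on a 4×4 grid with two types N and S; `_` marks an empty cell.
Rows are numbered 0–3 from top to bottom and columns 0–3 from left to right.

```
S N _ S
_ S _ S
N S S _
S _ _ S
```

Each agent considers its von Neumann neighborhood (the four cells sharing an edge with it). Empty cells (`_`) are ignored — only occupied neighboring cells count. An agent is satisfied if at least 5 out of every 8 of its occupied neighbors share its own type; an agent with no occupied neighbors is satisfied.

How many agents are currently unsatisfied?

5

(0,0)S 0/1 ✗
(0,1)N 0/2 ✗
(0,3)S 1/1 ✓
(1,1)S 1/2 ✗
(1,3)S 1/1 ✓
(2,0)N 0/2 ✗
(2,1)S 2/3 ✓
(2,2)S 1/1 ✓
(3,0)S 0/1 ✗
(3,3)S 0/0 ✓
Unsatisfied: (0,0), (0,1), (1,1), (2,0), (3,0) — 5 in total.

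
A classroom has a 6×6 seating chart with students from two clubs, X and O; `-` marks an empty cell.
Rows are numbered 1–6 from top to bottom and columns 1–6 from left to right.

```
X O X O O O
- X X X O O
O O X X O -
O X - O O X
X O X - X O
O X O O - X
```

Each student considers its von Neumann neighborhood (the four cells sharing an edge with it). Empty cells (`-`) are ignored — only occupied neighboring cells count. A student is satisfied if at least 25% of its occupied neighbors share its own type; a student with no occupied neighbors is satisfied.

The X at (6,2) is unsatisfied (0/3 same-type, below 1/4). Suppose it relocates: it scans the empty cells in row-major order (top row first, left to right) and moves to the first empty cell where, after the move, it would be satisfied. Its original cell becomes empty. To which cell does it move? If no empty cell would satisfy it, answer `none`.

Vacating (6,2). Empty cells in order:
  (2,1): 2/3 same-type → satisfied — stop here.

(2,1)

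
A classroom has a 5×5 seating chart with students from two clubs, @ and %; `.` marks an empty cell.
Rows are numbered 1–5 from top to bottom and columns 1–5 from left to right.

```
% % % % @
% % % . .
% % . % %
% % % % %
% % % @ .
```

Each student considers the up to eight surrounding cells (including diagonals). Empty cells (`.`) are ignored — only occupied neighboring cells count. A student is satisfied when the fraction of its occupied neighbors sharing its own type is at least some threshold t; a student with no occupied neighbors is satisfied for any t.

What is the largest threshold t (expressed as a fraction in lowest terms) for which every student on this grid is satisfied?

0/1

Row 1: (1,1)% 3/3 · (1,2)% 5/5 · (1,3)% 4/4 · (1,4)% 2/3 · (1,5)@ 0/1
Row 2: (2,1)% 5/5 · (2,2)% 7/7 · (2,3)% 6/6
Row 3: (3,1)% 5/5 · (3,2)% 7/7 · (3,4)% 5/5 · (3,5)% 3/3
Row 4: (4,1)% 5/5 · (4,2)% 7/7 · (4,3)% 6/7 · (4,4)% 5/6 · (4,5)% 3/4
Row 5: (5,1)% 3/3 · (5,2)% 5/5 · (5,3)% 4/5 · (5,4)@ 0/4
The smallest same-type fraction is 0/1 at (1,5), which reduces to 0/1. Any threshold above that leaves this student unsatisfied.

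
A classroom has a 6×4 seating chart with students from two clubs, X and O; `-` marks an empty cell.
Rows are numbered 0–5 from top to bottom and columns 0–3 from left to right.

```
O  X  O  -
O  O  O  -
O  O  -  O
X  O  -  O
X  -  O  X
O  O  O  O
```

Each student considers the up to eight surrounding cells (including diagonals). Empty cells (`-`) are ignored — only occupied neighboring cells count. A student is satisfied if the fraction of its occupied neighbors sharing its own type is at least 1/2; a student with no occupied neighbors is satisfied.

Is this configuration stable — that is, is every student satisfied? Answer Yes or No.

No

(0,0)O 2/3 ✓
(0,1)X 0/5 ✗
(0,2)O 2/3 ✓
(1,0)O 4/5 ✓
(1,1)O 6/7 ✓
(1,2)O 4/5 ✓
(2,0)O 4/5 ✓
(2,1)O 5/6 ✓
(2,3)O 2/2 ✓
(3,0)X 1/4 ✗
(3,1)O 3/5 ✓
(3,3)O 2/3 ✓
(4,0)X 1/4 ✗
(4,2)O 5/6 ✓
(4,3)X 0/4 ✗
(5,0)O 1/2 ✓
(5,1)O 3/4 ✓
(5,2)O 3/4 ✓
(5,3)O 2/3 ✓
For instance (0,1) has only 0/5 same-type neighbors, below 1/2.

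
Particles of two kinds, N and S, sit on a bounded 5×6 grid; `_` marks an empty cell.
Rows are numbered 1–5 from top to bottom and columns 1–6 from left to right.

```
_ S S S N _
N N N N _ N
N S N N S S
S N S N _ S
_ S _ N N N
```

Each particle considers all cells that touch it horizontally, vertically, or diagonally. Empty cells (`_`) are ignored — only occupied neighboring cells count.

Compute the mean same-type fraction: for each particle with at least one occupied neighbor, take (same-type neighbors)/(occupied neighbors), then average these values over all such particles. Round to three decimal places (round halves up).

Row 1: (1,2)S 1/4 · (1,3)S 2/5 · (1,4)S 1/4 · (1,5)N 2/3
Row 2: (2,1)N 2/4 · (2,2)N 4/7 · (2,3)N 4/8 · (2,4)N 4/7 · (2,6)N 1/3
Row 3: (3,1)N 3/5 · (3,2)S 2/8 · (3,3)N 6/8 · (3,4)N 4/6 · (3,5)S 2/6 · (3,6)S 2/3
Row 4: (4,1)S 2/4 · (4,2)N 2/6 · (4,3)S 2/7 · (4,4)N 4/6 · (4,6)S 2/4
Row 5: (5,2)S 2/3 · (5,4)N 2/3 · (5,5)N 3/4 · (5,6)N 1/2
Sum over 24 particles: 1/4 + 2/5 + 1/4 + 2/3 + 2/4 + 4/7 + 4/8 + 4/7 + 1/3 + 3/5 + 2/8 + 6/8 + 4/6 + 2/6 + 2/3 + 2/4 + 2/6 + 2/7 + 4/6 + 2/4 + 2/3 + 2/3 + 3/4 + 1/2 = 341/28; mean = 341/28 ÷ 24 = 341/672 = 0.507440… → 0.507.

0.507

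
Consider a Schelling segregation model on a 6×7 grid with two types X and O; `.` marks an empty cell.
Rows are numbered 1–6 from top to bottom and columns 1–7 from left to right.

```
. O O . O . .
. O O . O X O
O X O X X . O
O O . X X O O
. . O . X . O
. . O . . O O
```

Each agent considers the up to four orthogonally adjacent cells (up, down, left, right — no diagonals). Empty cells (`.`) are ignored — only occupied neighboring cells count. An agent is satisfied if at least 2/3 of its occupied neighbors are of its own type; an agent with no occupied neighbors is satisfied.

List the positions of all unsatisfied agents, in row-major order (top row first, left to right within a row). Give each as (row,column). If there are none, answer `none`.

(2,5), (2,6), (2,7), (3,1), (3,2), (3,3), (4,2), (4,6)

(1,2)O 2/2 ok
(1,3)O 2/2 ok
(1,5)O 1/1 ok
(2,2)O 2/3 ok
(2,3)O 3/3 ok
(2,5)O 1/3 unhappy
(2,6)X 0/2 unhappy
(2,7)O 1/2 unhappy
(3,1)O 1/2 unhappy
(3,2)X 0/4 unhappy
(3,3)O 1/3 unhappy
(3,4)X 2/3 ok
(3,5)X 2/3 ok
(3,7)O 2/2 ok
(4,1)O 2/2 ok
(4,2)O 1/2 unhappy
(4,4)X 2/2 ok
(4,5)X 3/4 ok
(4,6)O 1/2 unhappy
(4,7)O 3/3 ok
(5,3)O 1/1 ok
(5,5)X 1/1 ok
(5,7)O 2/2 ok
(6,3)O 1/1 ok
(6,6)O 1/1 ok
(6,7)O 2/2 ok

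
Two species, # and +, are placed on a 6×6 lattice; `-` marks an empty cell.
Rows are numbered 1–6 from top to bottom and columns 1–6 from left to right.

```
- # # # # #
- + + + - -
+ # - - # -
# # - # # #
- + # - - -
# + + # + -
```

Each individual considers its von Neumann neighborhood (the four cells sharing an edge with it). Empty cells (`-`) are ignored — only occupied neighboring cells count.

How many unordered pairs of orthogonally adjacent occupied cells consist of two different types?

Scan each occupied cell's neighbors to the right and below so each pair is counted once.
From row 1: 3 unlike of 7 pairs (running 3/7).
From row 2: 1 unlike of 3 pairs (running 4/10).
From row 3: 2 unlike of 4 pairs (running 6/14).
From row 4: 1 unlike of 4 pairs (running 7/18).
From row 5: 2 unlike of 3 pairs (running 9/21).
From row 6: 3 unlike of 4 pairs (running 12/25).
Total adjacent occupied pairs: 25; unlike-type pairs: 12.

12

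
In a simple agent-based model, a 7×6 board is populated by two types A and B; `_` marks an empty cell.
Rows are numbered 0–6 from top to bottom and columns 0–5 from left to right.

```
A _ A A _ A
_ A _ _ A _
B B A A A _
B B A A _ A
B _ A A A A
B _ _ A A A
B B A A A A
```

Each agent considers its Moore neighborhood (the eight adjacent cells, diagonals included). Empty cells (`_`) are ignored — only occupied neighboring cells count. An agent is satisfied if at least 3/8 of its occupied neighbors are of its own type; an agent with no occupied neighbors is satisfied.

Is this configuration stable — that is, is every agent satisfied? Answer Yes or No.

Row 0: (0,0)A 1/1 ok · (0,2)A 2/2 ok · (0,3)A 2/2 ok · (0,5)A 1/1 ok
Row 1: (1,1)A 3/5 ok · (1,4)A 4/4 ok
Row 2: (2,0)B 3/4 ok · (2,1)B 3/6 ok · (2,2)A 4/6 ok · (2,3)A 5/5 ok · (2,4)A 4/4 ok
Row 3: (3,0)B 4/4 ok · (3,1)B 4/7 ok · (3,2)A 5/7 ok · (3,3)A 7/7 ok · (3,5)A 3/3 ok
Row 4: (4,0)B 3/3 ok · (4,2)A 4/5 ok · (4,3)A 6/6 ok · (4,4)A 7/7 ok · (4,5)A 4/4 ok
Row 5: (5,0)B 3/3 ok · (5,3)A 7/7 ok · (5,4)A 8/8 ok · (5,5)A 5/5 ok
Row 6: (6,0)B 2/2 ok · (6,1)B 2/3 ok · (6,2)A 2/3 ok · (6,3)A 4/4 ok · (6,4)A 5/5 ok · (6,5)A 3/3 ok
All meet the threshold, so the configuration is stable.

Yes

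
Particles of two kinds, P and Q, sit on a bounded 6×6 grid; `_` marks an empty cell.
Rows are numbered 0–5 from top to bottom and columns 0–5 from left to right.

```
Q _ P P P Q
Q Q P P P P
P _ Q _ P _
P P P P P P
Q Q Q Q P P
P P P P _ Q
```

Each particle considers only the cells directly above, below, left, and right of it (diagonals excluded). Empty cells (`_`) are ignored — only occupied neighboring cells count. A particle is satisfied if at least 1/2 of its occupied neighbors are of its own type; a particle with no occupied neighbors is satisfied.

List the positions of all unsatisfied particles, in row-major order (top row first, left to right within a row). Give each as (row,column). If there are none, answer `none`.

(0,5), (2,2), (4,0), (4,3), (5,5)

(0,0)Q 1/1 ok
(0,2)P 2/2 ok
(0,3)P 3/3 ok
(0,4)P 2/3 ok
(0,5)Q 0/2 unhappy
(1,0)Q 2/3 ok
(1,1)Q 1/2 ok
(1,2)P 2/4 ok
(1,3)P 3/3 ok
(1,4)P 4/4 ok
(1,5)P 1/2 ok
(2,0)P 1/2 ok
(2,2)Q 0/2 unhappy
(2,4)P 2/2 ok
(3,0)P 2/3 ok
(3,1)P 2/3 ok
(3,2)P 2/4 ok
(3,3)P 2/3 ok
(3,4)P 4/4 ok
(3,5)P 2/2 ok
(4,0)Q 1/3 unhappy
(4,1)Q 2/4 ok
(4,2)Q 2/4 ok
(4,3)Q 1/4 unhappy
(4,4)P 2/3 ok
(4,5)P 2/3 ok
(5,0)P 1/2 ok
(5,1)P 2/3 ok
(5,2)P 2/3 ok
(5,3)P 1/2 ok
(5,5)Q 0/1 unhappy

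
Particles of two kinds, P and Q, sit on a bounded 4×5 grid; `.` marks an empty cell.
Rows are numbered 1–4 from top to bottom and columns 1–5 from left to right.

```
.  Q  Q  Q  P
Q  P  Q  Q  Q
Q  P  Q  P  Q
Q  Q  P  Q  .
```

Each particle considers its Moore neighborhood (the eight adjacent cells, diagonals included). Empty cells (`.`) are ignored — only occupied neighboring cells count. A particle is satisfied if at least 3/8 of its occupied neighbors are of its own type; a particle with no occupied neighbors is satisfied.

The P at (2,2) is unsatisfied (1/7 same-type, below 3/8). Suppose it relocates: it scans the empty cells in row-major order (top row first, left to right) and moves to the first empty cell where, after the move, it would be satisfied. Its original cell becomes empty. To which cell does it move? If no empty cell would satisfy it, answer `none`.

none

Vacating (2,2). Empty cells in order:
  (1,1): 0/2 same-type → still unsatisfied.
  (4,5): 1/3 same-type → still unsatisfied.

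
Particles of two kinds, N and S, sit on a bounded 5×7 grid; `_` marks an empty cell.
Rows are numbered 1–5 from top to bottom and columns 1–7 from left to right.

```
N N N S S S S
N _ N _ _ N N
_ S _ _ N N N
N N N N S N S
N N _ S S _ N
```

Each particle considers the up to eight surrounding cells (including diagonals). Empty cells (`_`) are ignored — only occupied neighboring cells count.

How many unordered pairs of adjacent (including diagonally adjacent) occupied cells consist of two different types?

Scan each occupied cell's neighbors to the right and below (and the two forward diagonals) so each pair is counted once.
From row 1: 7 unlike of 16 pairs (running 7/16).
From row 2: 2 unlike of 8 pairs (running 9/24).
From row 3: 7 unlike of 13 pairs (running 16/37).
From row 4: 8 unlike of 19 pairs (running 24/56).
From row 5: 0 unlike of 2 pairs (running 24/58).
Total adjacent occupied pairs: 58; unlike-type pairs: 24.

24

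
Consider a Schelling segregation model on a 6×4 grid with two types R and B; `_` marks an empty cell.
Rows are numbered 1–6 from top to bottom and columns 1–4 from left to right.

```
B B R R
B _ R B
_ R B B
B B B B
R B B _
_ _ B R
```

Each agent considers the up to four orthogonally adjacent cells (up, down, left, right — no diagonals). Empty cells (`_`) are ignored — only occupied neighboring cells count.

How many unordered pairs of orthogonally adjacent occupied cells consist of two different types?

9

Scan each occupied cell's neighbors to the right and below so each pair is counted once.
From row 1: 2 unlike of 6 pairs (running 2/6).
From row 2: 2 unlike of 3 pairs (running 4/9).
From row 3: 2 unlike of 5 pairs (running 6/14).
From row 4: 1 unlike of 6 pairs (running 7/20).
From row 5: 1 unlike of 3 pairs (running 8/23).
From row 6: 1 unlike of 1 pairs (running 9/24).
Total adjacent occupied pairs: 24; unlike-type pairs: 9.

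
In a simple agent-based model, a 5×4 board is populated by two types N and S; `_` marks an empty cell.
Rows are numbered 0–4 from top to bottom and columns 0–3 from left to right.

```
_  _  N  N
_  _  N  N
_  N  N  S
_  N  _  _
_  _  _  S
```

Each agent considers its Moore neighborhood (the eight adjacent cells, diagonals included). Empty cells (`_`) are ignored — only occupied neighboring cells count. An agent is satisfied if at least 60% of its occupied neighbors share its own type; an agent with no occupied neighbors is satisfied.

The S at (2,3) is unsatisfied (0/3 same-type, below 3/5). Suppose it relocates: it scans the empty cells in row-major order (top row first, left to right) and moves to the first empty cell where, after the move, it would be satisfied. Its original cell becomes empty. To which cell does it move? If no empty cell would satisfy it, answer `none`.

(0,0)

Vacating (2,3). Empty cells in order:
  (0,0): 0/0 same-type → satisfied — stop here.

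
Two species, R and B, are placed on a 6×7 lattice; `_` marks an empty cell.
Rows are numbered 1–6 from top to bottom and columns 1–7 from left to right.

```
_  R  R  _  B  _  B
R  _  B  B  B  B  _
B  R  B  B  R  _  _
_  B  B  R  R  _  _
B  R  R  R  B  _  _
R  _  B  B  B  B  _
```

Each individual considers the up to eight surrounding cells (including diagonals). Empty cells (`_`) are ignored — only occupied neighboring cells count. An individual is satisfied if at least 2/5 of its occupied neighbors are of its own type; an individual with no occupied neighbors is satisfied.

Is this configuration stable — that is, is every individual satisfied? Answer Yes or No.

(1,2)R 2/3 ok
(1,3)R 1/3 unhappy
(1,5)B 3/3 ok
(1,7)B 1/1 ok
(2,1)R 2/3 ok
(2,3)B 3/6 ok
(2,4)B 5/7 ok
(2,5)B 4/5 ok
(2,6)B 3/4 ok
(3,1)B 1/3 unhappy
(3,2)R 1/6 unhappy
(3,3)B 5/7 ok
(3,4)B 5/8 ok
(3,5)R 2/6 unhappy
(4,2)B 4/7 ok
(4,3)B 3/8 unhappy
(4,4)R 4/8 ok
(4,5)R 3/5 ok
(5,1)B 1/3 unhappy
(5,2)R 2/6 unhappy
(5,3)R 3/7 ok
(5,4)R 3/8 unhappy
(5,5)B 3/6 ok
(6,1)R 1/2 ok
(6,3)B 1/4 unhappy
(6,4)B 3/5 ok
(6,5)B 3/4 ok
(6,6)B 2/2 ok
For instance (1,3) has only 1/3 same-type neighbors, below 2/5.

No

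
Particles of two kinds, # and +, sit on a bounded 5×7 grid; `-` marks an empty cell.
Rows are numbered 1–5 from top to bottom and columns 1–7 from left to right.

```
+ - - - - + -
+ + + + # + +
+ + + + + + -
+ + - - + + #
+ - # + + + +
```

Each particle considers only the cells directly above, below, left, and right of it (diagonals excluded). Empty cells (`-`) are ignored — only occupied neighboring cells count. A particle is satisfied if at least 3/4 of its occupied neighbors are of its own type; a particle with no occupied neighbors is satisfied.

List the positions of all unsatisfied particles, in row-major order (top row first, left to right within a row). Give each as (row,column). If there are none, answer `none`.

(1,1)+ 1/1 ok
(1,6)+ 1/1 ok
(2,1)+ 3/3 ok
(2,2)+ 3/3 ok
(2,3)+ 3/3 ok
(2,4)+ 2/3 unhappy
(2,5)# 0/3 unhappy
(2,6)+ 3/4 ok
(2,7)+ 1/1 ok
(3,1)+ 3/3 ok
(3,2)+ 4/4 ok
(3,3)+ 3/3 ok
(3,4)+ 3/3 ok
(3,5)+ 3/4 ok
(3,6)+ 3/3 ok
(4,1)+ 3/3 ok
(4,2)+ 2/2 ok
(4,5)+ 3/3 ok
(4,6)+ 3/4 ok
(4,7)# 0/2 unhappy
(5,1)+ 1/1 ok
(5,3)# 0/1 unhappy
(5,4)+ 1/2 unhappy
(5,5)+ 3/3 ok
(5,6)+ 3/3 ok
(5,7)+ 1/2 unhappy

(2,4), (2,5), (4,7), (5,3), (5,4), (5,7)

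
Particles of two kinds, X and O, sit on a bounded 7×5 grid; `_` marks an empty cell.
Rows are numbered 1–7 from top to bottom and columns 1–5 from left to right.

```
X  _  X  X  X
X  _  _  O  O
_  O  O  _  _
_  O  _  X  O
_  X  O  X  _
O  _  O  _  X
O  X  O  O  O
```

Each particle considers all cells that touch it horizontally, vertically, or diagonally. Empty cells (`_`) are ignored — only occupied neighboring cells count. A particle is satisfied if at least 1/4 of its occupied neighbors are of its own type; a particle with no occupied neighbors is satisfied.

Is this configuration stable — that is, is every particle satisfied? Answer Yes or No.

No

Row 1: (1,1)X 1/1 satisfied · (1,3)X 1/2 satisfied · (1,4)X 2/4 satisfied · (1,5)X 1/3 satisfied
Row 2: (2,1)X 1/2 satisfied · (2,4)O 2/5 satisfied · (2,5)O 1/3 satisfied
Row 3: (3,2)O 2/3 satisfied · (3,3)O 3/4 satisfied
Row 4: (4,2)O 3/4 satisfied · (4,4)X 1/4 satisfied · (4,5)O 0/2 not
Row 5: (5,2)X 0/4 not · (5,3)O 2/5 satisfied · (5,4)X 2/5 satisfied
Row 6: (6,1)O 1/3 satisfied · (6,3)O 3/6 satisfied · (6,5)X 1/3 satisfied
Row 7: (7,1)O 1/2 satisfied · (7,2)X 0/4 not · (7,3)O 2/3 satisfied · (7,4)O 3/4 satisfied · (7,5)O 1/2 satisfied
For instance (4,5) has only 0/2 same-type neighbors, below 1/4.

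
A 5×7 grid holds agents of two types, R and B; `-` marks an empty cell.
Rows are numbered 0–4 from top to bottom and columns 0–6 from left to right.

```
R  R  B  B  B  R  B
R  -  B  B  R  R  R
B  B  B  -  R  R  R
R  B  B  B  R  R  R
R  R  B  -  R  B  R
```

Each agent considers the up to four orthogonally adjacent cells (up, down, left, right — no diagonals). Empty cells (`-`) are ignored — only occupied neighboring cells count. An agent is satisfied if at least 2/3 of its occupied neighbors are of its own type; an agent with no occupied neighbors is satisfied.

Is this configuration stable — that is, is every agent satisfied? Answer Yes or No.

No

(0,0)R 2/2 satisfied
(0,1)R 1/2 not
(0,2)B 2/3 satisfied
(0,3)B 3/3 satisfied
(0,4)B 1/3 not
(0,5)R 1/3 not
(0,6)B 0/2 not
(1,0)R 1/2 not
(1,2)B 3/3 satisfied
(1,3)B 2/3 satisfied
(1,4)R 2/4 not
(1,5)R 4/4 satisfied
(1,6)R 2/3 satisfied
(2,0)B 1/3 not
(2,1)B 3/3 satisfied
(2,2)B 3/3 satisfied
(2,4)R 3/3 satisfied
(2,5)R 4/4 satisfied
(2,6)R 3/3 satisfied
(3,0)R 1/3 not
(3,1)B 2/4 not
(3,2)B 4/4 satisfied
(3,3)B 1/2 not
(3,4)R 3/4 satisfied
(3,5)R 3/4 satisfied
(3,6)R 3/3 satisfied
(4,0)R 2/2 satisfied
(4,1)R 1/3 not
(4,2)B 1/2 not
(4,4)R 1/2 not
(4,5)B 0/3 not
(4,6)R 1/2 not
For instance (0,1) has only 1/2 same-type neighbors, below 2/3.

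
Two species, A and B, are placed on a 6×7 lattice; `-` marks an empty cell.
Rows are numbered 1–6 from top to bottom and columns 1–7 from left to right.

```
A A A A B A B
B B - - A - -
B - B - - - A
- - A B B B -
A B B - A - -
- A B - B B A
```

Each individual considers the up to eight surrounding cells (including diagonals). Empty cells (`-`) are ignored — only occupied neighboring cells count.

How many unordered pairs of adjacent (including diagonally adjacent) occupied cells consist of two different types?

Scan each occupied cell's neighbors to the right and below (and the two forward diagonals) so each pair is counted once.
Row 1: A(1,1)–A(1,2)= A(1,1)–B(2,1)≠ A(1,1)–B(2,2)≠ A(1,2)–A(1,3)= A(1,2)–B(2,2)≠ A(1,2)–B(2,1)≠ A(1,3)–A(1,4)= A(1,3)–B(2,2)≠ A(1,4)–B(1,5)≠ A(1,4)–A(2,5)= B(1,5)–A(1,6)≠ B(1,5)–A(2,5)≠ A(1,6)–B(1,7)≠ A(1,6)–A(2,5)=  → 9/14 unlike.
Row 2: B(2,1)–B(2,2)= B(2,1)–B(3,1)= B(2,2)–B(3,3)= B(2,2)–B(3,1)=  → 0/4 unlike.
Row 3: B(3,3)–A(4,3)≠ B(3,3)–B(4,4)= A(3,7)–B(4,6)≠  → 2/3 unlike.
Row 4: A(4,3)–B(4,4)≠ A(4,3)–B(5,3)≠ A(4,3)–B(5,2)≠ B(4,4)–B(4,5)= B(4,4)–A(5,5)≠ B(4,4)–B(5,3)= B(4,5)–B(4,6)= B(4,5)–A(5,5)≠ B(4,6)–A(5,5)≠  → 6/9 unlike.
Row 5: A(5,1)–B(5,2)≠ A(5,1)–A(6,2)= B(5,2)–B(5,3)= B(5,2)–A(6,2)≠ B(5,2)–B(6,3)= B(5,3)–B(6,3)= B(5,3)–A(6,2)≠ A(5,5)–B(6,5)≠ A(5,5)–B(6,6)≠  → 5/9 unlike.
Row 6: A(6,2)–B(6,3)≠ B(6,5)–B(6,6)= B(6,6)–A(6,7)≠  → 2/3 unlike.
Total adjacent occupied pairs: 42; unlike-type pairs: 24.

24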